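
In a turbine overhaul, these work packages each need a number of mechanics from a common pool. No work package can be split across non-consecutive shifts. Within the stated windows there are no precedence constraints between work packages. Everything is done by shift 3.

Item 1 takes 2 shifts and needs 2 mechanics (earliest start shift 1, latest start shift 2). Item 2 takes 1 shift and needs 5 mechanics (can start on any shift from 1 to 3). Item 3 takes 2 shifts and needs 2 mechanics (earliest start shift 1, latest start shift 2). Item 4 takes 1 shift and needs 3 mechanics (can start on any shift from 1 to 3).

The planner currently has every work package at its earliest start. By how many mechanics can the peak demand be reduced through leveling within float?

5

Early-start peak: s1:12  s2:4  s3:0 ⇒ 12.
Leveled (Item 1@1, Item 2@1, Item 3@2, Item 4@2): s1:7  s2:7  s3:2 ⇒ 7.
Reduction 12 − 7 = 5.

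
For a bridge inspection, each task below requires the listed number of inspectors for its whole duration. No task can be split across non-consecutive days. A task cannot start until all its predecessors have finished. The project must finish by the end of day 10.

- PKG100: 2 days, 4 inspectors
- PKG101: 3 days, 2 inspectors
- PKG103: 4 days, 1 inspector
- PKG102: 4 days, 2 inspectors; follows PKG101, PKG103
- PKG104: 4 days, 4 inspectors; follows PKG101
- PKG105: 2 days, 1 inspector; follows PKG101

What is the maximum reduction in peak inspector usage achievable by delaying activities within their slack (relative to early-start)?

1

Early-start peak: d1:7  d2:7  d3:3  d4:6  d5:7  d6:6  d7:6  d8:2  d9:0  d10:0 ⇒ 7.
Leveled (PKG100@1, PKG101@1, PKG103@3, PKG102@7, PKG104@4, PKG105@4): d1:6  d2:6  d3:3  d4:6  d5:6  d6:5  d7:6  d8:2  d9:2  d10:2 ⇒ 6.
Reduction 7 − 6 = 1.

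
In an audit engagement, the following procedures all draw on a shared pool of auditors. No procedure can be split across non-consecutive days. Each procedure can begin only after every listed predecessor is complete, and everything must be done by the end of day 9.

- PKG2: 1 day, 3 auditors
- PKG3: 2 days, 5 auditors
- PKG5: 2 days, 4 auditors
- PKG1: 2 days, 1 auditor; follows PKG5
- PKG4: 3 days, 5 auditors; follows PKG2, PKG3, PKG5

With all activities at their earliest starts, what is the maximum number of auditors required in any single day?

12

Early-start schedule: PKG2@1, PKG3@1, PKG5@1, PKG1@3, PKG4@3.
Load per day: day 1: 12, day 2: 9, day 3: 6, day 4: 6, day 5: 5, day 6: 0, day 7: 0, day 8: 0, day 9: 0.
Peak is 12.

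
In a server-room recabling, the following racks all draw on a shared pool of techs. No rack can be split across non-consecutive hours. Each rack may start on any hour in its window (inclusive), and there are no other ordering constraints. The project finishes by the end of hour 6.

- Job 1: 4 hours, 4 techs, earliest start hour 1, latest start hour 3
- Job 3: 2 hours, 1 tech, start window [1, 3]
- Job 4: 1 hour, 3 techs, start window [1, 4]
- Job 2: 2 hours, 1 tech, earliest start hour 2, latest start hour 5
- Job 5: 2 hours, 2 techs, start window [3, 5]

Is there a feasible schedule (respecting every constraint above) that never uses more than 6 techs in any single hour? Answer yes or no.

Schedule Job 1@2, Job 3@1, Job 4@1, Job 2@2, Job 5@4: h1:4  h2:6  h3:5  h4:6  h5:6  h6:0 — peak 6 ≤ 6.

yes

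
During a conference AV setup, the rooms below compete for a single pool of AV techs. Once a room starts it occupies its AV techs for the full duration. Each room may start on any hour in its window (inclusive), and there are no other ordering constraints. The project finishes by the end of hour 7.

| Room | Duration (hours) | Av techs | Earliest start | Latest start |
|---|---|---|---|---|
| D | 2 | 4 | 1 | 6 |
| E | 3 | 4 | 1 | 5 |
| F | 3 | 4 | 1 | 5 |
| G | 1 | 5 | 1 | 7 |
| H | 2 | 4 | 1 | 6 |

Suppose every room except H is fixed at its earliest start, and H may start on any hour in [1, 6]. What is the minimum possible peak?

H@1: h1:21  h2:16  h3:8  h4:0  h5:0  h6:0  h7:0 → peak 21
H@2: h1:17  h2:16  h3:12  h4:0  h5:0  h6:0  h7:0 → peak 17
H@3: h1:17  h2:12  h3:12  h4:4  h5:0  h6:0  h7:0 → peak 17
H@4: h1:17  h2:12  h3:8  h4:4  h5:4  h6:0  h7:0 → peak 17
H@5: h1:17  h2:12  h3:8  h4:0  h5:4  h6:4  h7:0 → peak 17
H@6: h1:17  h2:12  h3:8  h4:0  h5:0  h6:4  h7:4 → peak 17
Best is H@2, peak 17.

17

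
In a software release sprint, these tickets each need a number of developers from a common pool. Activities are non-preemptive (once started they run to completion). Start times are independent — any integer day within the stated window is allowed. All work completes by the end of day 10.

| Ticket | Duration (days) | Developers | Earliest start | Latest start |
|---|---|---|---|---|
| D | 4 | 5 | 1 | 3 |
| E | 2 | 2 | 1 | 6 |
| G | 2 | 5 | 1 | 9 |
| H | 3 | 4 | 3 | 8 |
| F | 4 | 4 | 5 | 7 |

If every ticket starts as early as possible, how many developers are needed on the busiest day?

12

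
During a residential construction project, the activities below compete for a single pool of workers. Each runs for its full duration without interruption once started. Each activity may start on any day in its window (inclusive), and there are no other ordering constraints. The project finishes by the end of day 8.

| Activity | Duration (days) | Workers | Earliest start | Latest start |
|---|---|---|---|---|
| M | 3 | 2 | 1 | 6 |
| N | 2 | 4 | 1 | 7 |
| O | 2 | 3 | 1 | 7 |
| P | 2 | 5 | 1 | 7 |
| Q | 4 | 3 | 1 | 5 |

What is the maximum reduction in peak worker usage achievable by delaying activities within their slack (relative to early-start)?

Early-start peak: d1:17  d2:17  d3:5  d4:3  d5:0  d6:0  d7:0  d8:0 ⇒ 17.
Leveled (M@1, N@1, O@4, P@7, Q@3): d1:6  d2:6  d3:5  d4:6  d5:6  d6:3  d7:5  d8:5 ⇒ 6.
Reduction 17 − 6 = 11.

11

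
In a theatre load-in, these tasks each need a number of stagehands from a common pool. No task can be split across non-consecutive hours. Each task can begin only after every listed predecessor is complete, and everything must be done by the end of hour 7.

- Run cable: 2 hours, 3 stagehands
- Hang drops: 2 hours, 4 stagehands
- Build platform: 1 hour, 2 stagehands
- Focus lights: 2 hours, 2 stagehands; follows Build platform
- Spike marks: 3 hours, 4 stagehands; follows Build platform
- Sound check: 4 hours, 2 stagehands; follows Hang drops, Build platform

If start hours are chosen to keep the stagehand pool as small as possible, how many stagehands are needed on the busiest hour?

Early-start (Run cable@1, Hang drops@1, Build platform@1, Focus lights@2, Spike marks@2, Sound check@3) gives peak 13: h1:9  h2:13  h3:8  h4:6  h5:2  h6:2  h7:0.
Shift Run cable→3, Spike marks→5, Sound check→4.
Schedule Run cable@3, Hang drops@1, Build platform@1, Focus lights@2, Spike marks@5, Sound check@4: h1:6  h2:6  h3:5  h4:5  h5:6  h6:6  h7:6 — peak 6.
Total stagehand-hours = 40 over 7 hours ⇒ peak ≥ ⌈40/7⌉ = 6, so 6 is optimal.

6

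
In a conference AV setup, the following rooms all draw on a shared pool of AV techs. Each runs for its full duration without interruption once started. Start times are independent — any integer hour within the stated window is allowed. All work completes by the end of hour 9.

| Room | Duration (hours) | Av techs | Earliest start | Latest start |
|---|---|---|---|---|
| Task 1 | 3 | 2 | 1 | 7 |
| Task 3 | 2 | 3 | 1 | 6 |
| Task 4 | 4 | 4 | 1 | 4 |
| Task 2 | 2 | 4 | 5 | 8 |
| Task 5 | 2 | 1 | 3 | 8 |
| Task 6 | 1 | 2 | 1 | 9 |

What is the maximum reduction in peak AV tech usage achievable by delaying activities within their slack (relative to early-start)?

Early-start peak: h1:11  h2:9  h3:7  h4:5  h5:4  h6:4  h7:0  h8:0  h9:0 ⇒ 11.
Leveled (Task 1@1, Task 3@1, Task 4@4, Task 2@8, Task 5@3, Task 6@3): h1:5  h2:5  h3:5  h4:5  h5:4  h6:4  h7:4  h8:4  h9:4 ⇒ 5.
Reduction 11 − 5 = 6.

6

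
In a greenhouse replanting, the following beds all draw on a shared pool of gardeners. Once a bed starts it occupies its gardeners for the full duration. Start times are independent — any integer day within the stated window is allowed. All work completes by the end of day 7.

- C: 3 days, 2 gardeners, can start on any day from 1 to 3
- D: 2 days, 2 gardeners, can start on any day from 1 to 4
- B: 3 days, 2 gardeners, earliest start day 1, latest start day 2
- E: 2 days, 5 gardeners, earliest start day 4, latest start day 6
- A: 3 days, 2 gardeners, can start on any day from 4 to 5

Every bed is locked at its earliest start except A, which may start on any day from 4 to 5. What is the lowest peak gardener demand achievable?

7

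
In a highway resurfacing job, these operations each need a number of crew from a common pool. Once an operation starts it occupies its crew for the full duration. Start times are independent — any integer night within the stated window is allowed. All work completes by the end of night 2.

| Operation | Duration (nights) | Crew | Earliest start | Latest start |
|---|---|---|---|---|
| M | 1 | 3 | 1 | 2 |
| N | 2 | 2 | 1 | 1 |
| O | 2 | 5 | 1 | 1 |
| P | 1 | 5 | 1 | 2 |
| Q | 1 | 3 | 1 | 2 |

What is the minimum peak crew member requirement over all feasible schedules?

13

Early-start (M@1, N@1, O@1, P@1, Q@1) gives peak 18: n1:18  n2:7.
Shift P→2.
Schedule M@1, N@1, O@1, P@2, Q@1: n1:13  n2:12 — peak 13.
Total crew member-nights = 25 over 2 nights ⇒ peak ≥ ⌈25/2⌉ = 13, so 13 is optimal.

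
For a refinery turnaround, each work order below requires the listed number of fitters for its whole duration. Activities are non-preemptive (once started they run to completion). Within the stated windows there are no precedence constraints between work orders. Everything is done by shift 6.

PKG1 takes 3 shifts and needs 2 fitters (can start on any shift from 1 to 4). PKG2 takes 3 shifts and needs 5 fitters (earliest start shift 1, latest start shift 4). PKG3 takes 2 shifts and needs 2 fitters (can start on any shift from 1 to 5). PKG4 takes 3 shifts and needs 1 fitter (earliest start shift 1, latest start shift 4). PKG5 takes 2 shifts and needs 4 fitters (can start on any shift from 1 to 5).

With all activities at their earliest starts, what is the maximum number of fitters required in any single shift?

Early-start schedule: PKG1@1, PKG2@1, PKG3@1, PKG4@1, PKG5@1.
Load per shift: shift 1: 14, shift 2: 14, shift 3: 8, shift 4: 0, shift 5: 0, shift 6: 0.
Peak is 14.

14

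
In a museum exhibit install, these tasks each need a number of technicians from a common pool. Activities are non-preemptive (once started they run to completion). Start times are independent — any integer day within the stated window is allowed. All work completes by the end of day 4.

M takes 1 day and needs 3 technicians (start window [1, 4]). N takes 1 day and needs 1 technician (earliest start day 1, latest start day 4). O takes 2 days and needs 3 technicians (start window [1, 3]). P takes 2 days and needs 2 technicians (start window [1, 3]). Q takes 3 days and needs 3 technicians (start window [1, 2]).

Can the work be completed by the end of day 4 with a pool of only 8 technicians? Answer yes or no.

yes

Schedule M@1, N@1, O@3, P@1, Q@2: d1:6  d2:5  d3:6  d4:6 — peak 6 ≤ 8.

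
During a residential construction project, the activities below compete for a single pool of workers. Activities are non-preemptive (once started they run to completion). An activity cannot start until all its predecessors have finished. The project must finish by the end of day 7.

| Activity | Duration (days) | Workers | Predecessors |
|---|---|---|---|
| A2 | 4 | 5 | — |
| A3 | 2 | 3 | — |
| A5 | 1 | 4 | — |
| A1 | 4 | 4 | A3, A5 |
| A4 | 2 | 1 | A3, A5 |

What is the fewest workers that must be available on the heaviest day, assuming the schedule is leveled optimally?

Early-start (A2@1, A3@1, A5@1, A1@3, A4@3) gives peak 12: d1:12  d2:8  d3:10  d4:10  d5:4  d6:4  d7:0.
Shift A5→3, A1→4, A4→5.
Schedule A2@1, A3@1, A5@3, A1@4, A4@5: d1:8  d2:8  d3:9  d4:9  d5:5  d6:5  d7:4 — peak 9.

9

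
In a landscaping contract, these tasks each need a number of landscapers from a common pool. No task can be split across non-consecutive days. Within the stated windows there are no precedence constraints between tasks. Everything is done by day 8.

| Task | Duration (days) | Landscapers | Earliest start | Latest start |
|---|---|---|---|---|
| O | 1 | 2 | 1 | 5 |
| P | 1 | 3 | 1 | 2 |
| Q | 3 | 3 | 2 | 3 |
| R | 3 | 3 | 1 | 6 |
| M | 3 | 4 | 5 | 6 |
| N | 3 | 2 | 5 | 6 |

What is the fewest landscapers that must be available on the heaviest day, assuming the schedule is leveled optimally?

6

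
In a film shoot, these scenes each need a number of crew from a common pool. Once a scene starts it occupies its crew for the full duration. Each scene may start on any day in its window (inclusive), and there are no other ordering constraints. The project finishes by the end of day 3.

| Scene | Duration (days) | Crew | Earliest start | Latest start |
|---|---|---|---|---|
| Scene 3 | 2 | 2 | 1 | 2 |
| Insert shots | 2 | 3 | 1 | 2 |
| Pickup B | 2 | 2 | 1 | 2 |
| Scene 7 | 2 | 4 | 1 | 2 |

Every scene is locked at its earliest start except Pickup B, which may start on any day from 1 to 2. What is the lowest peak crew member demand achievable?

11

Pickup B@1: d1:11  d2:11  d3:0 → peak 11
Pickup B@2: d1:9  d2:11  d3:2 → peak 11
Best is Pickup B@1, peak 11.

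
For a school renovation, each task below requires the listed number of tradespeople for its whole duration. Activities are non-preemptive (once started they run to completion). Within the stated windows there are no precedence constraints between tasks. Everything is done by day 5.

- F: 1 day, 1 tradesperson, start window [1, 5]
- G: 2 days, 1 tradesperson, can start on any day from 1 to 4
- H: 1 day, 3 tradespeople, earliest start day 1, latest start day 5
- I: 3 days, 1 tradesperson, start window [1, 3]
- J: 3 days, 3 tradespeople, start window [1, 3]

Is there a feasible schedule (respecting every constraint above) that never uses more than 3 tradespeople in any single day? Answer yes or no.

Total tradesperson-days = 18; over 5 days the average is 18/5 > 3, so some day must exceed 3.

no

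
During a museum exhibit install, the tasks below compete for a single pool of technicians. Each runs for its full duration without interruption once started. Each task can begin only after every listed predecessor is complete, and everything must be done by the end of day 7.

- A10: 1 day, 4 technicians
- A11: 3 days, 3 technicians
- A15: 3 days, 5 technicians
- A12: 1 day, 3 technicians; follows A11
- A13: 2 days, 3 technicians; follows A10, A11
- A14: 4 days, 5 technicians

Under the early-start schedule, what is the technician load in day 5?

3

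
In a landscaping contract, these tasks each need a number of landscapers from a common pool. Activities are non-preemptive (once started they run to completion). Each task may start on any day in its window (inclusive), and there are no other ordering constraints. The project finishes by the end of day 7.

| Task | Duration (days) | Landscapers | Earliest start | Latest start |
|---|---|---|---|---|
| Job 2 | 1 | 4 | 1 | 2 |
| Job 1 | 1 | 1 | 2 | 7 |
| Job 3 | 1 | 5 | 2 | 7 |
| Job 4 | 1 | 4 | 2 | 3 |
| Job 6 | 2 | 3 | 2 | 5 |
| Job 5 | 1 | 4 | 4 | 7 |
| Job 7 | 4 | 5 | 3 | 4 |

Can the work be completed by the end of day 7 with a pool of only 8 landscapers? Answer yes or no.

no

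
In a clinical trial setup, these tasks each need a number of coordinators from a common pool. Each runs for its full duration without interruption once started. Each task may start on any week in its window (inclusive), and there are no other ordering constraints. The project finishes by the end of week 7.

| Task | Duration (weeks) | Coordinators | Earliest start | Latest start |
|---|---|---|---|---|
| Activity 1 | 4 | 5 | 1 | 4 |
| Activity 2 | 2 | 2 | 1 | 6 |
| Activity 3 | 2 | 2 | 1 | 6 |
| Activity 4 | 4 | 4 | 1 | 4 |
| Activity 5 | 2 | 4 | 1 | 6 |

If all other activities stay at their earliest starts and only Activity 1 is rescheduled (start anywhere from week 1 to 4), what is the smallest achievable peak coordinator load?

12

Activity 1@1: w1:17  w2:17  w3:9  w4:9  w5:0  w6:0  w7:0 → peak 17
Activity 1@2: w1:12  w2:17  w3:9  w4:9  w5:5  w6:0  w7:0 → peak 17
Activity 1@3: w1:12  w2:12  w3:9  w4:9  w5:5  w6:5  w7:0 → peak 12
Activity 1@4: w1:12  w2:12  w3:4  w4:9  w5:5  w6:5  w7:5 → peak 12
Best is Activity 1@3, peak 12.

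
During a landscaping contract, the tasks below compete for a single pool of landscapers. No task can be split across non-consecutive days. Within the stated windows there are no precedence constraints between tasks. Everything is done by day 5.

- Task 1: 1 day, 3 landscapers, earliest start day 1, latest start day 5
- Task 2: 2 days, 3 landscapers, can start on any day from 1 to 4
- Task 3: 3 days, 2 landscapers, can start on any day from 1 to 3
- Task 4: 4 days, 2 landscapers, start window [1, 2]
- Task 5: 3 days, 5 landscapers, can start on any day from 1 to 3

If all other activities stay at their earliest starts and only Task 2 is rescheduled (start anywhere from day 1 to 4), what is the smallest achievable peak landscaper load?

Task 2@1: d1:15  d2:12  d3:9  d4:2  d5:0 → peak 15
Task 2@2: d1:12  d2:12  d3:12  d4:2  d5:0 → peak 12
Task 2@3: d1:12  d2:9  d3:12  d4:5  d5:0 → peak 12
Task 2@4: d1:12  d2:9  d3:9  d4:5  d5:3 → peak 12
Best is Task 2@2, peak 12.

12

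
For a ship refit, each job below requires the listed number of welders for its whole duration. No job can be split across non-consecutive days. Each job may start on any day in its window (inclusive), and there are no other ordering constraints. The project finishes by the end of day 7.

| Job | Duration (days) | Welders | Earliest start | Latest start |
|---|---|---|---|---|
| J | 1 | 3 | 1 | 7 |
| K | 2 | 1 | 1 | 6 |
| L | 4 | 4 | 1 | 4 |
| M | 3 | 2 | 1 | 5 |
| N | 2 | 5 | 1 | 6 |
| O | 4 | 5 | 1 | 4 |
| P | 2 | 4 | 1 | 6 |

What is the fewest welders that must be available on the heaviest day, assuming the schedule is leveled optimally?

10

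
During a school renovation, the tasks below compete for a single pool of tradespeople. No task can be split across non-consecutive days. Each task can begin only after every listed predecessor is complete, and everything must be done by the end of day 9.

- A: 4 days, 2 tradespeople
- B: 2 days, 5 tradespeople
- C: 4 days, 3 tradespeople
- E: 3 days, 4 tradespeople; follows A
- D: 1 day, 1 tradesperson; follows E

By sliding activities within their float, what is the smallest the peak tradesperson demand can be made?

Early-start (A@1, B@1, C@1, E@5, D@8) gives peak 10: d1:10  d2:10  d3:5  d4:5  d5:4  d6:4  d7:4  d8:1  d9:0.
Shift B→8.
Schedule A@1, B@8, C@1, E@5, D@8: d1:5  d2:5  d3:5  d4:5  d5:4  d6:4  d7:4  d8:6  d9:5 — peak 6.

6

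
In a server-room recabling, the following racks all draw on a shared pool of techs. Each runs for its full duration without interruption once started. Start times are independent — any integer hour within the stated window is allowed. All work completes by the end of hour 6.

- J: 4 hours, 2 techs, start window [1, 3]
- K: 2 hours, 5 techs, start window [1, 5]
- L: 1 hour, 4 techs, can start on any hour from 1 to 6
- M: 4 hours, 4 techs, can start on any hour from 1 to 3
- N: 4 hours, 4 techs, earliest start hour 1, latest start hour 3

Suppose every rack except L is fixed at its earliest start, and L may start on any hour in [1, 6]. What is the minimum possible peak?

15

L@1: h1:19  h2:15  h3:10  h4:10  h5:0  h6:0 → peak 19
L@2: h1:15  h2:19  h3:10  h4:10  h5:0  h6:0 → peak 19
L@3: h1:15  h2:15  h3:14  h4:10  h5:0  h6:0 → peak 15
L@4: h1:15  h2:15  h3:10  h4:14  h5:0  h6:0 → peak 15
L@5: h1:15  h2:15  h3:10  h4:10  h5:4  h6:0 → peak 15
L@6: h1:15  h2:15  h3:10  h4:10  h5:0  h6:4 → peak 15
Best is L@3, peak 15.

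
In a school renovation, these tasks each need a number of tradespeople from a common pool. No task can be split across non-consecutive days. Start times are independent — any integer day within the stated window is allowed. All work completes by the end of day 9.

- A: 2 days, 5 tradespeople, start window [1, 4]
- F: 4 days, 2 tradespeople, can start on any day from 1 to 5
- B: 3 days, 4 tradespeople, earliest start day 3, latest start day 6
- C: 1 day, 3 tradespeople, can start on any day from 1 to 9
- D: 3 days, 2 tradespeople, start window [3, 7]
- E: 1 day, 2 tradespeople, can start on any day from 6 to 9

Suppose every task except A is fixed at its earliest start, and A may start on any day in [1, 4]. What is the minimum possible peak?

A@1: d1:10  d2:7  d3:8  d4:8  d5:6  d6:2  d7:0  d8:0  d9:0 → peak 10
A@2: d1:5  d2:7  d3:13  d4:8  d5:6  d6:2  d7:0  d8:0  d9:0 → peak 13
A@3: d1:5  d2:2  d3:13  d4:13  d5:6  d6:2  d7:0  d8:0  d9:0 → peak 13
A@4: d1:5  d2:2  d3:8  d4:13  d5:11  d6:2  d7:0  d8:0  d9:0 → peak 13
Best is A@1, peak 10.

10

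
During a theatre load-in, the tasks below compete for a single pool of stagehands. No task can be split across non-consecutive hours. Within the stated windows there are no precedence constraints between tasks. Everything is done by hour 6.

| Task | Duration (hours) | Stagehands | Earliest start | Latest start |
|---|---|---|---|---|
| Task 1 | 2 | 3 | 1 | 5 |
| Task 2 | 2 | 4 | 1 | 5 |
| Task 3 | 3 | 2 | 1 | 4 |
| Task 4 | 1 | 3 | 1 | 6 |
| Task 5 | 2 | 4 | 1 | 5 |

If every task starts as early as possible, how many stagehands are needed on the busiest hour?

Early-start schedule: Task 1@1, Task 2@1, Task 3@1, Task 4@1, Task 5@1.
Load per hour: hour 1: 16, hour 2: 13, hour 3: 2, hour 4: 0, hour 5: 0, hour 6: 0.
Peak is 16.

16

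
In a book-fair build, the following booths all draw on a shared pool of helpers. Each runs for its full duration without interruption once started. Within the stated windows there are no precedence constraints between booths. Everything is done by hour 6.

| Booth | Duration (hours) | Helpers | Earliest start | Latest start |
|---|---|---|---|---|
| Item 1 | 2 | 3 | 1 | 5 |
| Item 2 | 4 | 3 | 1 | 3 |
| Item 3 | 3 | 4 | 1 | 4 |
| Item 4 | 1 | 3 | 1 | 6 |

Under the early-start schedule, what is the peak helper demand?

13

Early-start schedule: Item 1@1, Item 2@1, Item 3@1, Item 4@1.
Load per hour: hour 1: 13, hour 2: 10, hour 3: 7, hour 4: 3, hour 5: 0, hour 6: 0.
Peak is 13.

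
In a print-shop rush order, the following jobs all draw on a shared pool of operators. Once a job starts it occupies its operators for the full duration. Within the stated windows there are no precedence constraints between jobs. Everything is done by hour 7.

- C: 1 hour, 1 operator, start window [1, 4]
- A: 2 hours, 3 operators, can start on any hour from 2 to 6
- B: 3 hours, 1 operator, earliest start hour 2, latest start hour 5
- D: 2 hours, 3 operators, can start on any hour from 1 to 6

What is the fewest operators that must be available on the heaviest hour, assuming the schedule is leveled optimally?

3

Early-start (C@1, A@2, B@2, D@1) gives peak 7: h1:4  h2:7  h3:4  h4:1  h5:0  h6:0  h7:0.
Shift C→3, A→6, B→3.
Schedule C@3, A@6, B@3, D@1: h1:3  h2:3  h3:2  h4:1  h5:1  h6:3  h7:3 — peak 3.
Total operator-hours = 16 over 7 hours ⇒ peak ≥ ⌈16/7⌉ = 3, so 3 is optimal.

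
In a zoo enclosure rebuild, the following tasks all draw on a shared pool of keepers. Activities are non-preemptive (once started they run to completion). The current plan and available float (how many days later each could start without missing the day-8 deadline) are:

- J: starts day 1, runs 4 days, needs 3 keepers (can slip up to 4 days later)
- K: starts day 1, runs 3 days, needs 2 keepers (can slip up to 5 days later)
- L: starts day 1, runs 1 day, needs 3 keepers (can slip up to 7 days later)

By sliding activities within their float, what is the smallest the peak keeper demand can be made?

3

Early-start (J@1, K@1, L@1) gives peak 8: d1:8  d2:5  d3:5  d4:3  d5:0  d6:0  d7:0  d8:0.
Shift K→5, L→8.
Schedule J@1, K@5, L@8: d1:3  d2:3  d3:3  d4:3  d5:2  d6:2  d7:2  d8:3 — peak 3.
Total keeper-days = 21 over 8 days ⇒ peak ≥ ⌈21/8⌉ = 3, so 3 is optimal.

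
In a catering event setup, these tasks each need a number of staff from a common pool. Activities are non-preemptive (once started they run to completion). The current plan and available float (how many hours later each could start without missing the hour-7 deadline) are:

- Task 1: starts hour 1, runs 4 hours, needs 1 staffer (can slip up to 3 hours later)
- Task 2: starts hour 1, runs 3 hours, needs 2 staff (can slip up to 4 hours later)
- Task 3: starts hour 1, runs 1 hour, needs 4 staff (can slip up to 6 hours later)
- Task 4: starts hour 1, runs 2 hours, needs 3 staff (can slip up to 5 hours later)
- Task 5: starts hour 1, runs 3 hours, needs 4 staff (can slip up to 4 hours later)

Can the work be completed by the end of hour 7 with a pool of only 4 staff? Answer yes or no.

Total staffer-hours = 32; over 7 hours the average is 32/7 > 4, so some hour must exceed 4.

no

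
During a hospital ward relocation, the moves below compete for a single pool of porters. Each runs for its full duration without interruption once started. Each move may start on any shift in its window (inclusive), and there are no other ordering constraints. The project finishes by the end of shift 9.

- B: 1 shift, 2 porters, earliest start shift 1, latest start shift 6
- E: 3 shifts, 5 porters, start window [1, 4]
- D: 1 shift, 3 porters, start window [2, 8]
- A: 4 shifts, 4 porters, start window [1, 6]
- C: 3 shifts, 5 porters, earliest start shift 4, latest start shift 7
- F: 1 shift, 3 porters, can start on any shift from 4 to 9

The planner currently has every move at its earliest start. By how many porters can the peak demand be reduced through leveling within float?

3

Early-start peak: s1:11  s2:12  s3:9  s4:12  s5:5  s6:5  s7:0  s8:0  s9:0 ⇒ 12.
Leveled (B@1, E@1, D@2, A@3, C@4, F@7): s1:7  s2:8  s3:9  s4:9  s5:9  s6:9  s7:3  s8:0  s9:0 ⇒ 9.
Reduction 12 − 9 = 3.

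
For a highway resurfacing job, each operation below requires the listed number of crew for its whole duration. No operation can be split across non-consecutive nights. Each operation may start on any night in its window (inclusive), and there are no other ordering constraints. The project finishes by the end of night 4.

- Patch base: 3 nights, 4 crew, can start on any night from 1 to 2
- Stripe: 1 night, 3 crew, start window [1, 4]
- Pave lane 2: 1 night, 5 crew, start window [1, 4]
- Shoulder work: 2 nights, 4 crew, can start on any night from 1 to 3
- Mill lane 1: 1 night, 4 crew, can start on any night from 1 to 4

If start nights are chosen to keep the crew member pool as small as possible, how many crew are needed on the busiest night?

8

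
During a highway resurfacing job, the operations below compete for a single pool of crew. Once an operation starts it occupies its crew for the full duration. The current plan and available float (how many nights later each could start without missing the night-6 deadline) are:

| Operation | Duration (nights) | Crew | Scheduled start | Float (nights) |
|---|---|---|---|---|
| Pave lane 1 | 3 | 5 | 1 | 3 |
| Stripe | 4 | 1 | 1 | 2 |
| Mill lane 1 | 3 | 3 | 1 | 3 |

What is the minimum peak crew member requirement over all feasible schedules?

6

Early-start (Pave lane 1@1, Stripe@1, Mill lane 1@1) gives peak 9: n1:9  n2:9  n3:9  n4:1  n5:0  n6:0.
Shift Mill lane 1→4.
Schedule Pave lane 1@1, Stripe@1, Mill lane 1@4: n1:6  n2:6  n3:6  n4:4  n5:3  n6:3 — peak 6.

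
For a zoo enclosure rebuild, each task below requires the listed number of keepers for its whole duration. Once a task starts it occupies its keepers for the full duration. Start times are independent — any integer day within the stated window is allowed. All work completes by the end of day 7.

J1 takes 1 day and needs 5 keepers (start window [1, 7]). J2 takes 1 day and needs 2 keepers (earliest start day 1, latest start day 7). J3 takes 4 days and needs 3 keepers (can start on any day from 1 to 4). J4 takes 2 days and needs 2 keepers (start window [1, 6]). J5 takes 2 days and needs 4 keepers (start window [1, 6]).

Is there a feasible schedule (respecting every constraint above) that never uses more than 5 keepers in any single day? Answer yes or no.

Schedule J1@1, J2@2, J3@2, J4@3, J5@6: d1:5  d2:5  d3:5  d4:5  d5:3  d6:4  d7:4 — peak 5 ≤ 5.

yes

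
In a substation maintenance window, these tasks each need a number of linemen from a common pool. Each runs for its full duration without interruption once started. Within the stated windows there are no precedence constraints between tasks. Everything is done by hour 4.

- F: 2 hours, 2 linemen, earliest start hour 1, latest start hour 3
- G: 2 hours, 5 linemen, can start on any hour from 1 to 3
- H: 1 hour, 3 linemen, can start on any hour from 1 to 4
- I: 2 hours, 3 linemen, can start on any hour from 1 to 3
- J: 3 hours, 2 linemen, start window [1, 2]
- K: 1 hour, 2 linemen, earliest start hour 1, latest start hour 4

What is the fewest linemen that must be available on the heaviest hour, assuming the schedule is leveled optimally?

Early-start (F@1, G@1, H@1, I@1, J@1, K@1) gives peak 17: h1:17  h2:12  h3:2  h4:0.
Shift H→3, I→3, K→4.
Schedule F@1, G@1, H@3, I@3, J@1, K@4: h1:9  h2:9  h3:8  h4:5 — peak 9.

9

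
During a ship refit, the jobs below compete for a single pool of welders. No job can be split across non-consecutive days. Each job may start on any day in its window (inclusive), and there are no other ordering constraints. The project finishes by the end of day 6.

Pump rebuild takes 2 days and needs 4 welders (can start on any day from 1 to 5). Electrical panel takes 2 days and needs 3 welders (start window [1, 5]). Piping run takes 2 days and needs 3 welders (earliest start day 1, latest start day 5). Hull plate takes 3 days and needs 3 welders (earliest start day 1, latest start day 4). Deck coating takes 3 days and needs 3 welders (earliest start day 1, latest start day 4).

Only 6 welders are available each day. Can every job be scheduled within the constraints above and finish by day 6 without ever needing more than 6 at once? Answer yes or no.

no

Total welder-days = 38; over 6 days the average is 38/6 > 6, so some day must exceed 6.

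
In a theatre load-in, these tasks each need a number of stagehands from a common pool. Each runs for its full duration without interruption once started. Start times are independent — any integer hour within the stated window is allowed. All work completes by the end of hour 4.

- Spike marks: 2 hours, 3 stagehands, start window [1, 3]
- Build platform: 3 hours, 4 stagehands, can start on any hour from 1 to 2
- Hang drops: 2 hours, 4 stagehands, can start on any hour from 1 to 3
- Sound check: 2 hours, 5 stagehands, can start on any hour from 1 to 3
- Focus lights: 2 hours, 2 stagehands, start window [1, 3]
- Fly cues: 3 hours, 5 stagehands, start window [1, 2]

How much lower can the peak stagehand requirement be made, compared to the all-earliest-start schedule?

7

Early-start peak: h1:23  h2:23  h3:9  h4:0 ⇒ 23.
Leveled (Spike marks@1, Build platform@1, Hang drops@1, Sound check@3, Focus lights@3, Fly cues@1): h1:16  h2:16  h3:16  h4:7 ⇒ 16.
Reduction 23 − 16 = 7.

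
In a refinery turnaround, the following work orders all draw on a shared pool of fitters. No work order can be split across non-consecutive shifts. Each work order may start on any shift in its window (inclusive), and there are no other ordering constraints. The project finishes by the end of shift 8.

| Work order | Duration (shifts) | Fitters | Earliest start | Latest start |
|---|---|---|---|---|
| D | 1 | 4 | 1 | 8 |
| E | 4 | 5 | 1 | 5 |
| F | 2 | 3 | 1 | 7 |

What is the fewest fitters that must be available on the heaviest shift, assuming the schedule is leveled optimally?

Early-start (D@1, E@1, F@1) gives peak 12: s1:12  s2:8  s3:5  s4:5  s5:0  s6:0  s7:0  s8:0.
Shift E→2, F→6.
Schedule D@1, E@2, F@6: s1:4  s2:5  s3:5  s4:5  s5:5  s6:3  s7:3  s8:0 — peak 5.

5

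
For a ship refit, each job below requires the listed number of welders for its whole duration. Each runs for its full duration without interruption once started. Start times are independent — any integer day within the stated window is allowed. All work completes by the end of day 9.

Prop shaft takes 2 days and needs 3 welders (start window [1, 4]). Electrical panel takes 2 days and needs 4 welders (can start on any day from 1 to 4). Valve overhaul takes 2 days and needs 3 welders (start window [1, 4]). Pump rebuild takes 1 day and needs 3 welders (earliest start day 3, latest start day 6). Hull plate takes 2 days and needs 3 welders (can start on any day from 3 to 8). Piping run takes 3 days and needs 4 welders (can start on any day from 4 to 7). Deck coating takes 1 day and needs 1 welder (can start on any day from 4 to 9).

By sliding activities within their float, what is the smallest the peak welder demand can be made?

6

Early-start (Prop shaft@1, Electrical panel@1, Valve overhaul@1, Pump rebuild@3, Hull plate@3, Piping run@4, Deck coating@4) gives peak 10: d1:10  d2:10  d3:6  d4:8  d5:4  d6:4  d7:0  d8:0  d9:0.
Shift Electrical panel→3, Pump rebuild→5, Hull plate→5, Piping run→7.
Schedule Prop shaft@1, Electrical panel@3, Valve overhaul@1, Pump rebuild@5, Hull plate@5, Piping run@7, Deck coating@4: d1:6  d2:6  d3:4  d4:5  d5:6  d6:3  d7:4  d8:4  d9:4 — peak 6.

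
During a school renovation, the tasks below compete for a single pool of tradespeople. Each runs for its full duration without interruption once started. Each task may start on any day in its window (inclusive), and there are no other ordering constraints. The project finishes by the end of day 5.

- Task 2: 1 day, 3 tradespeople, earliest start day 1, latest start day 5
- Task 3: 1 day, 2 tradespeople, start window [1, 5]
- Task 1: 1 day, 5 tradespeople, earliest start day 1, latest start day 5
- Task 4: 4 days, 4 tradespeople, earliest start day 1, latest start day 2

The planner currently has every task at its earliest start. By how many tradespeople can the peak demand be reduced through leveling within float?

7

Early-start peak: d1:14  d2:4  d3:4  d4:4  d5:0 ⇒ 14.
Leveled (Task 2@1, Task 3@2, Task 1@5, Task 4@1): d1:7  d2:6  d3:4  d4:4  d5:5 ⇒ 7.
Reduction 14 − 7 = 7.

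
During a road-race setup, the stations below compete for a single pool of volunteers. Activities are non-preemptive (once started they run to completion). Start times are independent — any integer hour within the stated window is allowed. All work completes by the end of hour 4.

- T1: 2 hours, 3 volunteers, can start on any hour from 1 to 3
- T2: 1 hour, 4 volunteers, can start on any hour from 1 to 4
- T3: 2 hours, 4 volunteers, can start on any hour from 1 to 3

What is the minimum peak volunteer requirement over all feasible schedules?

Early-start (T1@1, T2@1, T3@1) gives peak 11: h1:11  h2:7  h3:0  h4:0.
Shift T3→2.
Schedule T1@1, T2@1, T3@2: h1:7  h2:7  h3:4  h4:0 — peak 7.

7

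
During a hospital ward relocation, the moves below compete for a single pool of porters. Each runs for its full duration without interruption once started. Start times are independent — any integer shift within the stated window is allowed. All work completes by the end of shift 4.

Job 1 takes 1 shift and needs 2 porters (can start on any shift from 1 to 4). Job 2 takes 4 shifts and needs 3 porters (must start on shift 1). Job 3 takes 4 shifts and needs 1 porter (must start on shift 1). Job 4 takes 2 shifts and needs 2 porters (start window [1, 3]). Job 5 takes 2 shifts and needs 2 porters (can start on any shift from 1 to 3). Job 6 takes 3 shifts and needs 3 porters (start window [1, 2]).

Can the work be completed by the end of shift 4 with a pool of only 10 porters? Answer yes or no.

Schedule Job 1@1, Job 2@1, Job 3@1, Job 4@1, Job 5@3, Job 6@2: s1:8  s2:9  s3:9  s4:9 — peak 9 ≤ 10.

yes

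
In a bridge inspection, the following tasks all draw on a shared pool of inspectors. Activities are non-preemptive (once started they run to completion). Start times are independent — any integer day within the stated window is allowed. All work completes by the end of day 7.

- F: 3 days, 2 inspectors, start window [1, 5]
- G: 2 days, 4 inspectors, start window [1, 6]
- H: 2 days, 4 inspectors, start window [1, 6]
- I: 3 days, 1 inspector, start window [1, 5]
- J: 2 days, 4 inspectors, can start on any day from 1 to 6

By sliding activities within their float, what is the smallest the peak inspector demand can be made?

6

Early-start (F@1, G@1, H@1, I@1, J@1) gives peak 15: d1:15  d2:15  d3:3  d4:0  d5:0  d6:0  d7:0.
Shift H→3, I→4, J→5.
Schedule F@1, G@1, H@3, I@4, J@5: d1:6  d2:6  d3:6  d4:5  d5:5  d6:5  d7:0 — peak 6.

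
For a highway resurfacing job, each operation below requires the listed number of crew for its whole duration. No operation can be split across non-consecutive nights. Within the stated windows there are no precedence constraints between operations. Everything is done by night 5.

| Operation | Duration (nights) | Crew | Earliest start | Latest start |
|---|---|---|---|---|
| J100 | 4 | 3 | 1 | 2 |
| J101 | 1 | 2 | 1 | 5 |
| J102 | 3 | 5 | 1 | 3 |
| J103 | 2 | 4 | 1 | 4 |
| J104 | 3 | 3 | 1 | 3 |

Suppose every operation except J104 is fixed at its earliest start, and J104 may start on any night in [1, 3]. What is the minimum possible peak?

14

J104@1: n1:17  n2:15  n3:11  n4:3  n5:0 → peak 17
J104@2: n1:14  n2:15  n3:11  n4:6  n5:0 → peak 15
J104@3: n1:14  n2:12  n3:11  n4:6  n5:3 → peak 14
Best is J104@3, peak 14.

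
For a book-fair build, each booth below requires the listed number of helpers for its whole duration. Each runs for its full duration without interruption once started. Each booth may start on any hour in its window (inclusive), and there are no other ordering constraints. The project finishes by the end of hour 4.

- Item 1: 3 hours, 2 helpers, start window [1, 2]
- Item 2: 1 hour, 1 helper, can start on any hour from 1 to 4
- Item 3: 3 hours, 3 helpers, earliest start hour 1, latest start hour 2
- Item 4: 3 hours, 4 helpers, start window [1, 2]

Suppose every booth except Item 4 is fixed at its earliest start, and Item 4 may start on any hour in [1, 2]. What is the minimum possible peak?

Item 4@1: h1:10  h2:9  h3:9  h4:0 → peak 10
Item 4@2: h1:6  h2:9  h3:9  h4:4 → peak 9
Best is Item 4@2, peak 9.

9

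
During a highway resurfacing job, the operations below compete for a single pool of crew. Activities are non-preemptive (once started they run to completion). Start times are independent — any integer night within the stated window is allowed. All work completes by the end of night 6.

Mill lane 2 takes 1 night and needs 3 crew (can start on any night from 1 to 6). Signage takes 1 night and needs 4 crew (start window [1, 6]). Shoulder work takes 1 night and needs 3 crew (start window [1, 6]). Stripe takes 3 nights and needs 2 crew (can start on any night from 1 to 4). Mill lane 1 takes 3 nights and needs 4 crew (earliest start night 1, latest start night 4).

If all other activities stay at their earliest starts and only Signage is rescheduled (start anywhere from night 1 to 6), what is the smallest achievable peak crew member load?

Signage@1: n1:16  n2:6  n3:6  n4:0  n5:0  n6:0 → peak 16
Signage@2: n1:12  n2:10  n3:6  n4:0  n5:0  n6:0 → peak 12
Signage@3: n1:12  n2:6  n3:10  n4:0  n5:0  n6:0 → peak 12
Signage@4: n1:12  n2:6  n3:6  n4:4  n5:0  n6:0 → peak 12
Signage@5: n1:12  n2:6  n3:6  n4:0  n5:4  n6:0 → peak 12
Signage@6: n1:12  n2:6  n3:6  n4:0  n5:0  n6:4 → peak 12
Best is Signage@2, peak 12.

12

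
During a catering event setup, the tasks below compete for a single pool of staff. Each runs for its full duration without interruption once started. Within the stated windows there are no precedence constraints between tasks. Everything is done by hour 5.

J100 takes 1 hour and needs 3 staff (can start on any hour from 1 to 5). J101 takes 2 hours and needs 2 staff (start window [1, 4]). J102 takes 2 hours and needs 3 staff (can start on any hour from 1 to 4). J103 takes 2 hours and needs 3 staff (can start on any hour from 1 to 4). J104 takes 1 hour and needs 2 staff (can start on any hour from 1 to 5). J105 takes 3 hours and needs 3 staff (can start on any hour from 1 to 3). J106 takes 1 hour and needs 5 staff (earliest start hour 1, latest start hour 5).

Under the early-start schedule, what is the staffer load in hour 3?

3

At early start, hour 3 has: J105.
Demand: 3 = 3.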